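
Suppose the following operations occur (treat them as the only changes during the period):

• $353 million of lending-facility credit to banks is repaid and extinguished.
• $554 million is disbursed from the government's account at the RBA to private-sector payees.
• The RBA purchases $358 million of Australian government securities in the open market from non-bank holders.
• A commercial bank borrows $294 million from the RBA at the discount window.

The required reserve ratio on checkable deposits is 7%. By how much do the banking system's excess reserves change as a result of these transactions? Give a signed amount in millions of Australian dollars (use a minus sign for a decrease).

+$789.16 million

Discount-window repayment $353 million: reserves −$353M, deposits 0.
Government spending $554 million: reserves +$554M, deposits +$554M.
Asset purchase (from non-banks) $358 million: reserves +$358M, deposits +$358M.
Discount-window loan $294 million: reserves +$294M, deposits 0.
Totals: Δreserves = +$853M, Δdeposits = +$912M.
Δrequired reserves = 7% × +$912M = +$63.84M.
Δexcess reserves = Δreserves − Δrequired = +$853M − (+$63.84M) = +$789.16 million.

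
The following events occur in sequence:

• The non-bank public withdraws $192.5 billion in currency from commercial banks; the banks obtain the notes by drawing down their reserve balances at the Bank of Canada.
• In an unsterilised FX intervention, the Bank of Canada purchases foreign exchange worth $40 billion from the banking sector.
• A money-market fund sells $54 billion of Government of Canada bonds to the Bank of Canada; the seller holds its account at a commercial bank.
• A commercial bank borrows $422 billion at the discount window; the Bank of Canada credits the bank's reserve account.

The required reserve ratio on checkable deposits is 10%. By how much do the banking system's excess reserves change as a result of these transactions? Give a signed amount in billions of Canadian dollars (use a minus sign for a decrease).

+$337.35 billion

Currency withdrawal $192.5 billion: reserves −$192.5B, deposits −$192.5B.
FX purchase $40 billion: reserves +$40B, deposits 0.
Asset purchase (from non-banks) $54 billion: reserves +$54B, deposits +$54B.
Discount-window loan $422 billion: reserves +$422B, deposits 0.
Totals: Δreserves = +$323.5B, Δdeposits = −$138.5B.
Δrequired reserves = 10% × −$138.5B = −$13.85B.
Δexcess reserves = Δreserves − Δrequired = +$323.5B − (−$13.85B) = +$337.35 billion.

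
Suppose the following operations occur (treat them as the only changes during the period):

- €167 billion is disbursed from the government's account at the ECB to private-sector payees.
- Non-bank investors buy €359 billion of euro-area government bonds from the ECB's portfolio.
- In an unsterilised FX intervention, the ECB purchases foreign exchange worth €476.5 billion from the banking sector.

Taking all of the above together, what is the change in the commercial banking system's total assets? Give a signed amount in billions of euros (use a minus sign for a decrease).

-€192 billion

Government spending €167 billion: bank balance sheets expand → +€167B.
Asset sale (to non-banks) €359 billion: bank balance sheets shrink → −€359B.
FX purchase €476.5 billion: just an asset swap on bank balance sheets → 0.
Net: 167 − 359 + 0 = -€192 billion.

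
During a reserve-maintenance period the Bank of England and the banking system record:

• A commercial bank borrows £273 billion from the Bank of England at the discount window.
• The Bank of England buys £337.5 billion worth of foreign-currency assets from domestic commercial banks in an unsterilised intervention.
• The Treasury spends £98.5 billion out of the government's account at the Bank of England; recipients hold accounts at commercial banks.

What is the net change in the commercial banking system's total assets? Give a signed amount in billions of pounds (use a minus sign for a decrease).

+£371.5 billion

Discount-window loan £273 billion: bank balance sheets expand → +£273B.
FX purchase £337.5 billion: just an asset swap on bank balance sheets → 0.
Government spending £98.5 billion: bank balance sheets expand → +£98.5B.
Net: 273 + 0 + 98.5 = +£371.5 billion.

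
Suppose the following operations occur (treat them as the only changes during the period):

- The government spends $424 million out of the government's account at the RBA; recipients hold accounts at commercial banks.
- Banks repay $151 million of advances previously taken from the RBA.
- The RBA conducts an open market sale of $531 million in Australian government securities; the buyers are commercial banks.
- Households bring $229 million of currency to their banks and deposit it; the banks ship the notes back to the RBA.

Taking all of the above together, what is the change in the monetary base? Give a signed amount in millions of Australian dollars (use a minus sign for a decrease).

Government spending $424 million: a non-base liability converts back to reserves → +$424M.
Discount-window repayment $151 million: RBA balance sheet contracts → −$151M.
OMO sale (to banks) $531 million: RBA balance sheet contracts → −$531M.
Currency deposit $229 million: just a shift between currency and reserves — both are base money → 0.
Net: 424 − 151 − 531 + 0 = -$258 million.

-$258 million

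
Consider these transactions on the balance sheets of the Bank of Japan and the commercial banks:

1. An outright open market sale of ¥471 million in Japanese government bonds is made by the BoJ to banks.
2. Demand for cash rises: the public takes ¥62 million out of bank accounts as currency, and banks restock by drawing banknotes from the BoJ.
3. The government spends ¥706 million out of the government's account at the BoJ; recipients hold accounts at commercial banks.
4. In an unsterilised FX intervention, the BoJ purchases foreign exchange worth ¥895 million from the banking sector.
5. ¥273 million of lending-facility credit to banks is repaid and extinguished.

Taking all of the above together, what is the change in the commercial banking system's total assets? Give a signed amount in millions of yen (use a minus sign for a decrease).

OMO sale (to banks) ¥471 million: just an asset swap on bank balance sheets → 0.
Currency withdrawal ¥62 million: bank balance sheets shrink → −¥62M.
Government spending ¥706 million: bank balance sheets expand → +¥706M.
FX purchase ¥895 million: just an asset swap on bank balance sheets → 0.
Discount-window repayment ¥273 million: bank balance sheets shrink → −¥273M.
Net: 0 − 62 + 706 + 0 − 273 = +¥371 million.

+¥371 million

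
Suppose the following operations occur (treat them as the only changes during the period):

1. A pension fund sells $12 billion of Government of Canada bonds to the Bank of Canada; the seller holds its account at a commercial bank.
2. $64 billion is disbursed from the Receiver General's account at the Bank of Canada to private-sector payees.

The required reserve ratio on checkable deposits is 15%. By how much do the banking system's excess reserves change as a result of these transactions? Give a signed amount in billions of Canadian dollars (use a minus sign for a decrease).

+$64.6 billion

Asset purchase (from non-banks) $12 billion: reserves +$12B, deposits +$12B.
Government spending $64 billion: reserves +$64B, deposits +$64B.
Totals: Δreserves = +$76B, Δdeposits = +$76B.
Δrequired reserves = 15% × +$76B = +$11.4B.
Δexcess reserves = Δreserves − Δrequired = +$76B − (+$11.4B) = +$64.6 billion.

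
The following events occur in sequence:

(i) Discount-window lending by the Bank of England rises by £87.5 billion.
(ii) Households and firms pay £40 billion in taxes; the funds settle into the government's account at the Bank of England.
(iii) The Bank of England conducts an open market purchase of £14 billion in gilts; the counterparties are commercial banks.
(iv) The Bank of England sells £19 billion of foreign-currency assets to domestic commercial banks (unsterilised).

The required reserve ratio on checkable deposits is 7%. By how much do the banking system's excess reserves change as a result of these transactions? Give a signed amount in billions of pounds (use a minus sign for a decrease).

+£45.3 billion

Discount-window loan £87.5 billion: reserves +£87.5B, deposits 0.
Government account inflow £40 billion: reserves −£40B, deposits −£40B.
OMO purchase (from banks) £14 billion: reserves +£14B, deposits 0.
FX sale £19 billion: reserves −£19B, deposits 0.
Totals: Δreserves = +£42.5B, Δdeposits = −£40B.
Δrequired reserves = 7% × −£40B = −£2.8B.
Δexcess reserves = Δreserves − Δrequired = +£42.5B − (−£2.8B) = +£45.3 billion.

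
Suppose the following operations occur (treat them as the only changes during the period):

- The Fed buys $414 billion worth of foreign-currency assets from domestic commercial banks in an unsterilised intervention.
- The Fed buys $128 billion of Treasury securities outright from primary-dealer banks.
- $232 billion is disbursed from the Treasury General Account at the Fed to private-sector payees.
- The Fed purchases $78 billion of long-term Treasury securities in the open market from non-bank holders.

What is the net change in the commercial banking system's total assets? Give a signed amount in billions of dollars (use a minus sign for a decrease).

+$310 billion

FX purchase $414 billion: just an asset swap on bank balance sheets → 0.
OMO purchase (from banks) $128 billion: just an asset swap on bank balance sheets → 0.
Government spending $232 billion: bank balance sheets expand → +$232B.
Asset purchase (from non-banks) $78 billion: bank balance sheets expand → +$78B.
Net: 0 + 0 + 232 + 78 = +$310 billion.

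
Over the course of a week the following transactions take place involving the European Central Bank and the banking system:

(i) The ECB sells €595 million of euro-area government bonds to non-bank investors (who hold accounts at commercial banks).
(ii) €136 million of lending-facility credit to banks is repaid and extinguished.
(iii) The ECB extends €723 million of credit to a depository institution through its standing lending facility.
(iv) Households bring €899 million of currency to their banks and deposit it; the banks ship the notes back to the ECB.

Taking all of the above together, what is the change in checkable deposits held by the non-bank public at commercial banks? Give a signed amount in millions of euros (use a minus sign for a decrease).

ECB balance sheet:
  Assets:      Securities −€595M, Loans to banks +€587M
  Liabilities: Bank reserves +€891M, Currency in circulation −€899M
Commercial banking system:
  Assets:      Reserves at CB +€891M
  Liabilities: Checkable deposits +€304M, Borrowings from CB +€587M
So the change in checkable deposits held by the non-bank public at commercial banks is +€304 million.

+€304 million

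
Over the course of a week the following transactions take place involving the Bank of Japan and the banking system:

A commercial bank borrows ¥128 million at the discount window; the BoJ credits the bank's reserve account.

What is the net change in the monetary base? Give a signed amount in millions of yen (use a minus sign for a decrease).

BoJ balance sheet:
  Assets:      Loans to banks +¥128M
  Liabilities: Bank reserves +¥128M
Monetary base = currency + reserves: 0 + (+¥128M) = +¥128 million.

+¥128 million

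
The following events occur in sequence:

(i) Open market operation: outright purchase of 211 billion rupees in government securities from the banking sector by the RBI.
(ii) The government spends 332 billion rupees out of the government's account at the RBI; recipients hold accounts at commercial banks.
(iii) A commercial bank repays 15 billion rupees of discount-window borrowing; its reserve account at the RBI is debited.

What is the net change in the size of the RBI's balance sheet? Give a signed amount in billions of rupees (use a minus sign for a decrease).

+196 billion

OMO purchase (from banks) 211 billion rupees: an RBI asset is acquired → +211B.
Government spending 332 billion rupees: only the composition of liabilities changes → 0.
Discount-window repayment 15 billion rupees: an RBI asset is shed → −15B.
Net: 211 + 0 − 15 = +196 billion.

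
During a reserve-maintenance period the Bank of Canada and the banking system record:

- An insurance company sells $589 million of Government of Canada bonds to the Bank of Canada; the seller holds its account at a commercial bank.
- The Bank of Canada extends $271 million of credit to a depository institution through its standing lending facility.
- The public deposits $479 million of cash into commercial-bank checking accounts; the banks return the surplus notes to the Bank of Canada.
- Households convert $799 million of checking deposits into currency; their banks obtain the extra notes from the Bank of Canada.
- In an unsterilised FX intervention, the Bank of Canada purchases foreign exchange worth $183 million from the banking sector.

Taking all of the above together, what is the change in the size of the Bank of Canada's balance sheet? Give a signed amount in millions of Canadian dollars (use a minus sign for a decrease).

Bank of Canada balance sheet:
  Assets:      Securities +$589M, Loans to banks +$271M, Foreign assets +$183M
  Liabilities: Bank reserves +$723M, Currency in circulation +$320M
Commercial banking system:
  Assets:      Reserves at CB +$723M, Foreign assets −$183M
  Liabilities: Checkable deposits +$269M, Borrowings from CB +$271M
Change in total Bank of Canada assets = +$1043 million.

+$1043 million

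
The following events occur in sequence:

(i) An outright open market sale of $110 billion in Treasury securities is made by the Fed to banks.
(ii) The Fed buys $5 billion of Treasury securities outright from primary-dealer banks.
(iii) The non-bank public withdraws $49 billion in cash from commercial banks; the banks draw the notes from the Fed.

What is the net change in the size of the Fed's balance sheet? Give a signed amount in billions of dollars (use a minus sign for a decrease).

Fed balance sheet:
  Assets:      Securities −$105B
  Liabilities: Bank reserves −$154B, Currency in circulation +$49B
Change in total Fed assets = -$105 billion.

-$105 billion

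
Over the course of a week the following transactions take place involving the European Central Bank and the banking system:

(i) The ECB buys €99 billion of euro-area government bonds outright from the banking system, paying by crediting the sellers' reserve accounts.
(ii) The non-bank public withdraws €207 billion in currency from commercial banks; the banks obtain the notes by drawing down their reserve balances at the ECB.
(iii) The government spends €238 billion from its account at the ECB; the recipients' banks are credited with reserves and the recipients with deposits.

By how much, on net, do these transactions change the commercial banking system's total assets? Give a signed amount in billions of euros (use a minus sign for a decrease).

+€31 billion

OMO purchase (from banks) €99 billion: just an asset swap on bank balance sheets → 0.
Currency withdrawal €207 billion: bank balance sheets shrink → −€207B.
Government spending €238 billion: bank balance sheets expand → +€238B.
Net: 0 − 207 + 238 = +€31 billion.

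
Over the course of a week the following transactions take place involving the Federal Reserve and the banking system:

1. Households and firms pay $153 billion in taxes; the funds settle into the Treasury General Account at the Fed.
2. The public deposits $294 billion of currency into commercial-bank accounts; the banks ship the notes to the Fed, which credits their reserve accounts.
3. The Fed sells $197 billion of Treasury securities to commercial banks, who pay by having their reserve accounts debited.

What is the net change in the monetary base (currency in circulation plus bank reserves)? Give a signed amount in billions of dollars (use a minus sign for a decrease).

Fed balance sheet:
  Assets:      Securities −$197B
  Liabilities: Bank reserves −$56B, Currency in circulation −$294B, Government deposits +$153B
Commercial banking system:
  Assets:      Reserves at CB −$56B, Securities +$197B
  Liabilities: Checkable deposits +$141B
Monetary base = currency + reserves: −$294B + (−$56B) = -$350 billion.

-$350 billion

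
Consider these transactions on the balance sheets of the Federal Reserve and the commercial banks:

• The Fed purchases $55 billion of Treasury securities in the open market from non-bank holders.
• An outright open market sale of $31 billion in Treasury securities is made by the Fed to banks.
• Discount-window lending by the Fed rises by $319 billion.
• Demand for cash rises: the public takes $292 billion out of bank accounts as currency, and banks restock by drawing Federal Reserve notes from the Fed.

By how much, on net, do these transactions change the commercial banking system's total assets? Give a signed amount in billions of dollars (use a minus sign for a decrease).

+$82 billion

Asset purchase (from non-banks) $55 billion: bank balance sheets expand → +$55B.
OMO sale (to banks) $31 billion: just an asset swap on bank balance sheets → 0.
Discount-window loan $319 billion: bank balance sheets expand → +$319B.
Currency withdrawal $292 billion: bank balance sheets shrink → −$292B.
Net: 55 + 0 + 319 − 292 = +$82 billion.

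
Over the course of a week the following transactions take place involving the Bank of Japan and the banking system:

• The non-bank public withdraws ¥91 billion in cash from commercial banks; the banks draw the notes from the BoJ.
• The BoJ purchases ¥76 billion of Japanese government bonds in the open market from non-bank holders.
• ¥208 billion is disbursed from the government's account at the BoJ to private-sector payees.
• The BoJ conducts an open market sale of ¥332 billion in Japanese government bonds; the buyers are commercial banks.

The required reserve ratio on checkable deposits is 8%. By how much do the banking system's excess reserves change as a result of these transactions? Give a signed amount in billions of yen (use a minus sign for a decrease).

-¥154.44 billion

Currency withdrawal ¥91 billion: reserves −¥91B, deposits −¥91B.
Asset purchase (from non-banks) ¥76 billion: reserves +¥76B, deposits +¥76B.
Government spending ¥208 billion: reserves +¥208B, deposits +¥208B.
OMO sale (to banks) ¥332 billion: reserves −¥332B, deposits 0.
Totals: Δreserves = −¥139B, Δdeposits = +¥193B.
Δrequired reserves = 8% × +¥193B = +¥15.44B.
Δexcess reserves = Δreserves − Δrequired = −¥139B − (+¥15.44B) = -¥154.44 billion.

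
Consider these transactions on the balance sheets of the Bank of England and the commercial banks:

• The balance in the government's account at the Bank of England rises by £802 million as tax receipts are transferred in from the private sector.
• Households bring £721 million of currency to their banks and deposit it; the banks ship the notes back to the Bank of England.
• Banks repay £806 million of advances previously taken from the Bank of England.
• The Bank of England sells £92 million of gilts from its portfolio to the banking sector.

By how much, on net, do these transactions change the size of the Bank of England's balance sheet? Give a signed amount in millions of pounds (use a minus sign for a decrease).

-£898 million

Bank of England balance sheet:
  Assets:      Securities −£92M, Loans to banks −£806M
  Liabilities: Bank reserves −£979M, Currency in circulation −£721M, Government deposits +£802M
Commercial banking system:
  Assets:      Reserves at CB −£979M, Securities +£92M
  Liabilities: Checkable deposits −£81M, Borrowings from CB −£806M
Change in total Bank of England assets = -£898 million.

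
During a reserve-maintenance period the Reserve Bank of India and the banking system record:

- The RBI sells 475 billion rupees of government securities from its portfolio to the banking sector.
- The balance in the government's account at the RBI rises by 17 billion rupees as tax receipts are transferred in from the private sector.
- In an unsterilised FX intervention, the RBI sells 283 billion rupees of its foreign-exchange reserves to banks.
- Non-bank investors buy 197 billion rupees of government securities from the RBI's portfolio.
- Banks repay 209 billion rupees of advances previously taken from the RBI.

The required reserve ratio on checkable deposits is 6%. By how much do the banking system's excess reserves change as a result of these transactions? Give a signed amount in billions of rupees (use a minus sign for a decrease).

OMO sale (to banks) 475 billion rupees: reserves −475B, deposits 0.
Government account inflow 17 billion rupees: reserves −17B, deposits −17B.
FX sale 283 billion rupees: reserves −283B, deposits 0.
Asset sale (to non-banks) 197 billion rupees: reserves −197B, deposits −197B.
Discount-window repayment 209 billion rupees: reserves −209B, deposits 0.
Totals: Δreserves = −1181B, Δdeposits = −214B.
Δrequired reserves = 6% × −214B = −12.84B.
Δexcess reserves = Δreserves − Δrequired = −1181B − (−12.84B) = -1168.16 billion.

-1168.16 billion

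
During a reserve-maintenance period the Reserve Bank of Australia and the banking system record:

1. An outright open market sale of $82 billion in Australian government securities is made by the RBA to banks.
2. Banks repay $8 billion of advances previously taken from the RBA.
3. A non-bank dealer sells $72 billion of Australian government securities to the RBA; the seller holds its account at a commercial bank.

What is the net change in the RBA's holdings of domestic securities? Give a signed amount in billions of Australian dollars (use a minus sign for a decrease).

OMO sale (to banks) $82 billion: securities removed from the RBA's portfolio → −$82B.
Discount-window repayment $8 billion: the RBA's securities portfolio is untouched → 0.
Asset purchase (from non-banks) $72 billion: securities added to the RBA's portfolio → +$72B.
Net: −82 + 0 + 72 = -$10 billion.

-$10 billion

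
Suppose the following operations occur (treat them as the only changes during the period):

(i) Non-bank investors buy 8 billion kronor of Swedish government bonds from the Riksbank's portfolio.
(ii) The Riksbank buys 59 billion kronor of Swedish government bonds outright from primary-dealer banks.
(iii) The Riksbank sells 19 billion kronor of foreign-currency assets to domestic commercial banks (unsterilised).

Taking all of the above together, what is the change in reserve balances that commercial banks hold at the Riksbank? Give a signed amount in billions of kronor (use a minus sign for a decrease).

+32 billion

Asset sale (to non-banks) 8 billion kronor: the non-bank buyers' banks settle from reserves → −8B.
OMO purchase (from banks) 59 billion kronor: the Riksbank pays by crediting reserve accounts → +59B.
FX sale 19 billion kronor: the buying banks pay out of their reserve balances → −19B.
Net: −8 + 59 − 19 = +32 billion.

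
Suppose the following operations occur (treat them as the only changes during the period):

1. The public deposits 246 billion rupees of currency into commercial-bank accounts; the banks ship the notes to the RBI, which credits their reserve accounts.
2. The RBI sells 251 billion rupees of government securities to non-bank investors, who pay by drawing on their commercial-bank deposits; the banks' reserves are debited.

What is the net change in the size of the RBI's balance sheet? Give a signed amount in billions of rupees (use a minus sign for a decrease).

RBI balance sheet:
  Assets:      Securities −251B
  Liabilities: Bank reserves −5B, Currency in circulation −246B
Commercial banking system:
  Assets:      Reserves at CB −5B
  Liabilities: Checkable deposits −5B
Change in total RBI assets = -251 billion.

-251 billion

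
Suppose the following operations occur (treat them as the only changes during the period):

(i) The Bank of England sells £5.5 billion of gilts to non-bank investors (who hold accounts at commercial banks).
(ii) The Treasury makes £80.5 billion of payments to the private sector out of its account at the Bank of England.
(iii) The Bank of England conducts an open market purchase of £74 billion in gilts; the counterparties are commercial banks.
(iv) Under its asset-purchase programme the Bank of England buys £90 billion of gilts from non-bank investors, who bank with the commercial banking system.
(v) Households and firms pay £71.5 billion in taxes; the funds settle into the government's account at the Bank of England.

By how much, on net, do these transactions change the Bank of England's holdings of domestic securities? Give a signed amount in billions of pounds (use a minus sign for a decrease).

+£158.5 billion

Asset sale (to non-banks) £5.5 billion: securities removed from the Bank of England's portfolio → −£5.5B.
Government spending £80.5 billion: the Bank of England's securities portfolio is untouched → 0.
OMO purchase (from banks) £74 billion: securities added to the Bank of England's portfolio → +£74B.
Asset purchase (from non-banks) £90 billion: securities added to the Bank of England's portfolio → +£90B.
Government account inflow £71.5 billion: the Bank of England's securities portfolio is untouched → 0.
Net: −5.5 + 0 + 74 + 90 + 0 = +£158.5 billion.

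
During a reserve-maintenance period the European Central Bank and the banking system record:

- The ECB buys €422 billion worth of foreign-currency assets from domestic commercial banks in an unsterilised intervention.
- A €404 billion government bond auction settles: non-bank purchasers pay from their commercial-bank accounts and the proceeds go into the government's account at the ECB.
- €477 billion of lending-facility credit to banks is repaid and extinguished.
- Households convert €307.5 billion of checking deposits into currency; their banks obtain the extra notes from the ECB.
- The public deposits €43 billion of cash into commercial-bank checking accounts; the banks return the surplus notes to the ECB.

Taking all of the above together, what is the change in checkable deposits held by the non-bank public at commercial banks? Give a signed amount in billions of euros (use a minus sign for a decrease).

ECB balance sheet:
  Assets:      Loans to banks −€477B, Foreign assets +€422B
  Liabilities: Bank reserves −€723.5B, Currency in circulation +€264.5B, Government deposits +€404B
Commercial banking system:
  Assets:      Reserves at CB −€723.5B, Foreign assets −€422B
  Liabilities: Checkable deposits −€668.5B, Borrowings from CB −€477B
So the change in checkable deposits held by the non-bank public at commercial banks is -€668.5 billion.

-€668.5 billion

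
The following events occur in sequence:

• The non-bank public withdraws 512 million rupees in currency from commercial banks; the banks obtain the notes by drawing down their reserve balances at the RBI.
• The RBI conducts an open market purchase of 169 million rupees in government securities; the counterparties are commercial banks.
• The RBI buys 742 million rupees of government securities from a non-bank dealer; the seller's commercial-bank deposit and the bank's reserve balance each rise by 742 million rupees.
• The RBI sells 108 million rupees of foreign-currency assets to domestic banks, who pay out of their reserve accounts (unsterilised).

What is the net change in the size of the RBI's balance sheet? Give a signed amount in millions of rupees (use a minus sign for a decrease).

Currency withdrawal 512 million rupees: only the composition of liabilities changes → 0.
OMO purchase (from banks) 169 million rupees: an RBI asset is acquired → +169M.
Asset purchase (from non-banks) 742 million rupees: an RBI asset is acquired → +742M.
FX sale 108 million rupees: an RBI asset is shed → −108M.
Net: 0 + 169 + 742 − 108 = +803 million.

+803 million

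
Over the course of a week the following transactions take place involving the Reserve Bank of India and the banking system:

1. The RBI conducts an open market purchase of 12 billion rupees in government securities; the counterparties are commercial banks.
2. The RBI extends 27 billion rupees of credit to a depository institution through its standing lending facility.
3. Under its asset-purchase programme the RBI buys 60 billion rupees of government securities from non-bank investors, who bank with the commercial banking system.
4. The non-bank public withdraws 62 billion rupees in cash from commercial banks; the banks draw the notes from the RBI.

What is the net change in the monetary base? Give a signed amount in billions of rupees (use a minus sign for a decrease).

RBI balance sheet:
  Assets:      Securities +72B, Loans to banks +27B
  Liabilities: Bank reserves +37B, Currency in circulation +62B
Monetary base = currency + reserves: +62B + (+37B) = +99 billion.

+99 billion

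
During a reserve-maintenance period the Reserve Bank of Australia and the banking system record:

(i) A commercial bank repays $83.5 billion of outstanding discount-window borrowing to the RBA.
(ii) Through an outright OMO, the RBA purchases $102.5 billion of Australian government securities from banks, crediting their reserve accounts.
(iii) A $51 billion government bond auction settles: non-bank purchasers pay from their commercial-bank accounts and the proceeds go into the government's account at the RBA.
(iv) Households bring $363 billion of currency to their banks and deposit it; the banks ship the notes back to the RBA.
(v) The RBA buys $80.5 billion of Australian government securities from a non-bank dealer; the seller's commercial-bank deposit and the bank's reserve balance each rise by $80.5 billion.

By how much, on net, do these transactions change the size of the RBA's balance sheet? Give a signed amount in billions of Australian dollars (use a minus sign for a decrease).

+$99.5 billion

RBA balance sheet:
  Assets:      Securities +$183B, Loans to banks −$83.5B
  Liabilities: Bank reserves +$411.5B, Currency in circulation −$363B, Government deposits +$51B
Change in total RBA assets = +$99.5 billion.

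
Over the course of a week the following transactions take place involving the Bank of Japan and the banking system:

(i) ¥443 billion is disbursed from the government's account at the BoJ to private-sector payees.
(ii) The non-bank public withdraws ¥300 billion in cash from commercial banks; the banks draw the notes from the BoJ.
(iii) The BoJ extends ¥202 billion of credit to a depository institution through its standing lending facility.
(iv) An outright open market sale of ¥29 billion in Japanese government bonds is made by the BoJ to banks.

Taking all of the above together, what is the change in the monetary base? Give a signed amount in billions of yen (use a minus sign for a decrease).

+¥616 billion

BoJ balance sheet:
  Assets:      Securities −¥29B, Loans to banks +¥202B
  Liabilities: Bank reserves +¥316B, Currency in circulation +¥300B, Government deposits −¥443B
Commercial banking system:
  Assets:      Reserves at CB +¥316B, Securities +¥29B
  Liabilities: Checkable deposits +¥143B, Borrowings from CB +¥202B
Monetary base = currency + reserves: +¥300B + (+¥316B) = +¥616 billion.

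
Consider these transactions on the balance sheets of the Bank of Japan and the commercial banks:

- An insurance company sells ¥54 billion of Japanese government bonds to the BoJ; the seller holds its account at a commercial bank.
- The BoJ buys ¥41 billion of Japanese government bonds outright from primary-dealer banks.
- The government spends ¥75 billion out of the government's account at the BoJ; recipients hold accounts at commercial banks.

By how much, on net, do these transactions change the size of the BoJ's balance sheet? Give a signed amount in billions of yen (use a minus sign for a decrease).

Asset purchase (from non-banks) ¥54 billion: a BoJ asset is acquired → +¥54B.
OMO purchase (from banks) ¥41 billion: a BoJ asset is acquired → +¥41B.
Government spending ¥75 billion: only the composition of liabilities changes → 0.
Net: 54 + 41 + 0 = +¥95 billion.

+¥95 billion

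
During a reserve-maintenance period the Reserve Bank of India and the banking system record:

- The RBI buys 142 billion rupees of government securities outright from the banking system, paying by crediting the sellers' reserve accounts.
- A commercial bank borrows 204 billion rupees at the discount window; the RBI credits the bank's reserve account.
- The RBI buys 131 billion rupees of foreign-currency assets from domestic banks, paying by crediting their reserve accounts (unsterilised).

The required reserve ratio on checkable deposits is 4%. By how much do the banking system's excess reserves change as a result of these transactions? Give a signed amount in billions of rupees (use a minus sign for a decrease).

+477 billion

OMO purchase (from banks) 142 billion rupees: reserves +142B, deposits 0.
Discount-window loan 204 billion rupees: reserves +204B, deposits 0.
FX purchase 131 billion rupees: reserves +131B, deposits 0.
Totals: Δreserves = +477B, Δdeposits = 0.
Δrequired reserves = 4% × 0 = 0.
Δexcess reserves = Δreserves − Δrequired = +477B − (0) = +477 billion.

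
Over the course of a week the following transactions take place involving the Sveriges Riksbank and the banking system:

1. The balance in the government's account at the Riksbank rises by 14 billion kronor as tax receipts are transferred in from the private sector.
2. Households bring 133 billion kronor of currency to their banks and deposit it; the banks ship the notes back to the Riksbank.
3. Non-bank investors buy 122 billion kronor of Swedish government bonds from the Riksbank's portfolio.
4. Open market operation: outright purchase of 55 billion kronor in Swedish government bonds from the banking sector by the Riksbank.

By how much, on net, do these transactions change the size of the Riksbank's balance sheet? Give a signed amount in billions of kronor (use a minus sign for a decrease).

-67 billion

Riksbank balance sheet:
  Assets:      Securities −67B
  Liabilities: Bank reserves +52B, Currency in circulation −133B, Government deposits +14B
Change in total Riksbank assets = -67 billion.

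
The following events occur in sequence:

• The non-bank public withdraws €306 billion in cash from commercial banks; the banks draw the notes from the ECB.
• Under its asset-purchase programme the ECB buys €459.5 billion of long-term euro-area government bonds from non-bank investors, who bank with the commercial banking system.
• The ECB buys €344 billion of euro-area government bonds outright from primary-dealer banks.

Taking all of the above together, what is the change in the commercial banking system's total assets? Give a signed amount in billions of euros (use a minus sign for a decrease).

Currency withdrawal €306 billion: bank balance sheets shrink → −€306B.
Asset purchase (from non-banks) €459.5 billion: bank balance sheets expand → +€459.5B.
OMO purchase (from banks) €344 billion: just an asset swap on bank balance sheets → 0.
Net: −306 + 459.5 + 0 = +€153.5 billion.

+€153.5 billion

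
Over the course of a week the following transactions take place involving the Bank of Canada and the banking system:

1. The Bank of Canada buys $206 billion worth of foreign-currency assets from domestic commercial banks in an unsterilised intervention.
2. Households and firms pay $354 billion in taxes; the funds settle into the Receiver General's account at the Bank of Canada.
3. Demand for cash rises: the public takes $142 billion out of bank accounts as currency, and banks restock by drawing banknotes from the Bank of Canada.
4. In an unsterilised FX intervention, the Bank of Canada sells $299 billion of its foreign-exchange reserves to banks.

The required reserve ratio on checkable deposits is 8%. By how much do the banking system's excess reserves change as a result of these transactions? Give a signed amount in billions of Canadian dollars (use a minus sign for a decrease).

FX purchase $206 billion: reserves +$206B, deposits 0.
Government account inflow $354 billion: reserves −$354B, deposits −$354B.
Currency withdrawal $142 billion: reserves −$142B, deposits −$142B.
FX sale $299 billion: reserves −$299B, deposits 0.
Totals: Δreserves = −$589B, Δdeposits = −$496B.
Δrequired reserves = 8% × −$496B = −$39.68B.
Δexcess reserves = Δreserves − Δrequired = −$589B − (−$39.68B) = -$549.32 billion.

-$549.32 billion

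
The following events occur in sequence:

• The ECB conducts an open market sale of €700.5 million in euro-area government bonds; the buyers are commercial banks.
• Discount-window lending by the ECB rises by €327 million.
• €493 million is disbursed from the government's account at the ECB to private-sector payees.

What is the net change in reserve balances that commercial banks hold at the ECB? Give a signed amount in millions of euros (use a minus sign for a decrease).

OMO sale (to banks) €700.5 million: the buying banks pay out of their reserve balances → −€700.5M.
Discount-window loan €327 million: the loan is credited to the bank's reserve account → +€327M.
Government spending €493 million: government payments flow into bank reserve accounts → +€493M.
Net: −700.5 + 327 + 493 = +€119.5 million.

+€119.5 million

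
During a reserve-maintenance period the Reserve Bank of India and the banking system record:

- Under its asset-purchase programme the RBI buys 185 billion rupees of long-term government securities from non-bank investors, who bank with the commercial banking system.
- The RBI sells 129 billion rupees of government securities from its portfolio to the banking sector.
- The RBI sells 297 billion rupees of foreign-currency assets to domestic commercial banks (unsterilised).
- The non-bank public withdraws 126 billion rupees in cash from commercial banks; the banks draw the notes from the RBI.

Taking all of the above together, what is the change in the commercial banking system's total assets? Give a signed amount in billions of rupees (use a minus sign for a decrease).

RBI balance sheet:
  Assets:      Securities +56B, Foreign assets −297B
  Liabilities: Bank reserves −367B, Currency in circulation +126B
Commercial banking system:
  Assets:      Reserves at CB −367B, Securities +129B, Foreign assets +297B
  Liabilities: Checkable deposits +59B
Change in total bank assets = +59 billion.

+59 billion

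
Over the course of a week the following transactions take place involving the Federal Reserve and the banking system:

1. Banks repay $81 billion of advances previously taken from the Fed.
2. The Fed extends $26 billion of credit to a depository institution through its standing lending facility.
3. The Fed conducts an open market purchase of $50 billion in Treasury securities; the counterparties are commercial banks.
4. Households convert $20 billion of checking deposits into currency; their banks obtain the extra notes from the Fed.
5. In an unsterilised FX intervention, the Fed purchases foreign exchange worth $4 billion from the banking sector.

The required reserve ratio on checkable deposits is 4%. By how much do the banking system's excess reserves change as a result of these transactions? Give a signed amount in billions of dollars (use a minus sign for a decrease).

-$20.2 billion

Discount-window repayment $81 billion: reserves −$81B, deposits 0.
Discount-window loan $26 billion: reserves +$26B, deposits 0.
OMO purchase (from banks) $50 billion: reserves +$50B, deposits 0.
Currency withdrawal $20 billion: reserves −$20B, deposits −$20B.
FX purchase $4 billion: reserves +$4B, deposits 0.
Totals: Δreserves = −$21B, Δdeposits = −$20B.
Δrequired reserves = 4% × −$20B = −$0.8B.
Δexcess reserves = Δreserves − Δrequired = −$21B − (−$0.8B) = -$20.2 billion.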